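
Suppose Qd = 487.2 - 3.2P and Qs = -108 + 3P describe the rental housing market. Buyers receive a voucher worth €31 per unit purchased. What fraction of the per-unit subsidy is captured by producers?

Producer share = 16/31

Pre-subsidy: 487.2 - 3.2P = -108 + 3P gives P* = 96, Q* = 180.
With the rebate, buyers effectively pay Pb = Ps − 31, where Ps is the price sellers receive.
Demand in terms of Ps becomes Qd = 487.2 − 3.2(Ps − 31) = 586.4 - 3.2Ps. Setting this equal to supply: 586.4 - 3.2Ps = -108 + 3Ps, so Ps = 112.
Buyers pay Pb = 112 − 31 = 81; Q' = -108 + 3·112 = 228.
Buyers' price falls by P* − Pb = 96 − 81 = 15; sellers' price rises by Ps − P* = 112 − 96 = 16.
So producers capture 16/31 = 16/31 of each unit of subsidy.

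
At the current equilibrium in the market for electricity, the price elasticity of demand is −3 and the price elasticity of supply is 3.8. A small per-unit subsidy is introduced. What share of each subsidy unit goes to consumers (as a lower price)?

Consumer share = 19/34

For a small subsidy around the equilibrium, the benefit split depends on the relative slopes, which at a point are proportional to the elasticities.
Buyer share = εs/(εs + |εd|) = 3.8/(3.8 + 3) = 19/34; seller share = |εd|/(εs + |εd|) = 15/34.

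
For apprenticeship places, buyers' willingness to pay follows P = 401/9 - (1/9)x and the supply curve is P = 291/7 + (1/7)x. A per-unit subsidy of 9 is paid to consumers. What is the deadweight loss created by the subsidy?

Pre-subsidy: 401/9 - (1/9)x = 291/7 + (1/7)x gives x* = 11.75 and P* = 43.25.
With the rebate, buyers effectively pay Pb = Ps − 9, where Ps is the price sellers receive.
On the curves, Pb = 401/9 - (1/9)x and Ps = 291/7 + (1/7)x; the wedge Ps − Pb = 9 gives 291/7 + (1/7)x − (401/9 - (1/9)x) = 9, so x' = 47.1875.
Then Pb = 401/9 − (1/9)·47.1875 = 39.3125 and Ps = 291/7 + (1/7)·47.1875 = 48.3125.
The subsidy expands output by 47.1875 − 11.75 = 35.4375 past the efficient level; on those units the gap between marginal cost and willingness to pay runs from 0 up to 9.
DWL = ½ × 9 × 35.4375 = 159.46875.

Deadweight loss = 159.46875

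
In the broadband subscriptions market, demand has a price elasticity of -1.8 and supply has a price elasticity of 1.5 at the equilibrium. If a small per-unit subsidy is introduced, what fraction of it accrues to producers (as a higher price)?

Producer share = 6/11

For a small subsidy around the equilibrium, the benefit split depends on the relative slopes, which at a point are proportional to the elasticities.
Buyer share = εs/(εs + |εd|) = 1.5/(1.5 + 1.8) = 5/11; seller share = |εd|/(εs + |εd|) = 6/11.
So producers capture 6/11 of the subsidy.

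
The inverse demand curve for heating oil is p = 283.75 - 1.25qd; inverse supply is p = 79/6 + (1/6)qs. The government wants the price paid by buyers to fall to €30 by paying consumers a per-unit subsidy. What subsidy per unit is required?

At a buyer price of 30, quantity demanded is 227 − 0.8·30 = 203.
Sellers supply 203 only when they receive ps = 79/6 + (1/6)·203 = 47.
s = ps − pb = 47 − 30 = 17.

Required subsidy s = €17 per unit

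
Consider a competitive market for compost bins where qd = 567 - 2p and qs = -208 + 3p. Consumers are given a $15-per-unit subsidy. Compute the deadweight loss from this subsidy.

Deadweight loss = $135

Pre-subsidy: 567 - 2p = -208 + 3p gives p* = 155, q* = 257.
With the rebate, buyers effectively pay pb = ps − 15, where ps is the price sellers receive.
Demand in terms of ps becomes qd = 567 − 2(ps − 15) = 597 - 2ps. Setting this equal to supply: 597 - 2ps = -208 + 3ps, so ps = 161.
Buyers pay pb = 161 − 15 = 146; q' = -208 + 3·161 = 275.
The subsidy expands output by 275 − 257 = 18 past the efficient level; on those units the gap between marginal cost and willingness to pay runs from 0 up to 15.
DWL = ½ × 15 × 18 = 135.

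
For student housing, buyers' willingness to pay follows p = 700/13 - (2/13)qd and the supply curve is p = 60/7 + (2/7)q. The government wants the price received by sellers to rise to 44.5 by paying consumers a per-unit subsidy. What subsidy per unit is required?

At a seller price of 44.5, quantity supplied is -30 + 3.5·44.5 = 125.75.
Buyers absorb 125.75 only when they pay pb = 700/13 − (2/13)·125.75 = 34.5.
s = ps − pb = 44.5 − 34.5 = 10.

Required subsidy s = 10 per unit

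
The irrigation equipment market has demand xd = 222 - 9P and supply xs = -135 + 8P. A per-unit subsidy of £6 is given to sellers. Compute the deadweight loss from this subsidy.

Deadweight loss = 1296/17

Pre-subsidy: 222 - 9P = -135 + 8P gives P* = 21, x* = 33.
With the subsidy, sellers receive Ps = Pb + 6 for each unit, where Pb is the price buyers pay.
Supply in terms of Pb becomes xs = -135 + 8(Pb + 6) = -87 + 8Pb. Setting this equal to demand: 222 - 9Pb = -87 + 8Pb, so Pb = 309/17.
Sellers receive Ps = 309/17 + 6 = 411/17; x' = 222 − 9·(309/17) = 993/17.
The subsidy expands output by 993/17 − 33 = 432/17 past the efficient level; on those units the gap between marginal cost and willingness to pay runs from 0 up to 6.
DWL = ½ × 6 × 432/17 = 1296/17.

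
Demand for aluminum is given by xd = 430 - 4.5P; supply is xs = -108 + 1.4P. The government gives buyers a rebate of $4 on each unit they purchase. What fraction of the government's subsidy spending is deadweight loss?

DWL / government spending = 63/706

Pre-subsidy: 430 - 4.5P = -108 + 1.4P gives P* = 5380/59, x* = 1160/59.
With the rebate, buyers effectively pay Pb = Ps − 4, where Ps is the price sellers receive.
Demand in terms of Ps becomes xd = 430 − 4.5(Ps − 4) = 448 - 4.5Ps. Setting this equal to supply: 448 - 4.5Ps = -108 + 1.4Ps, so Ps = 5560/59.
Buyers pay Pb = 5560/59 − 4 = 5324/59; x' = -108 + 1.4·(5560/59) = 1412/59.
ΔCS = ½(1160/59 + 1412/59)(5380/59 − 5324/59) = 72016/3481; ΔPS = ½(1160/59 + 1412/59)(5560/59 − 5380/59) = 231480/3481.
Government spending = 4 × 1412/59 = 5648/59.
DWL = ½ × 4 × (1412/59 − 1160/59) = 504/59; fraction = (504/59) / (5648/59) = 63/706.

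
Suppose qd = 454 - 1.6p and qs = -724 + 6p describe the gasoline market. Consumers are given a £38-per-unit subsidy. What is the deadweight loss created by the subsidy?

Pre-subsidy: 454 - 1.6p = -724 + 6p gives p* = 155, q* = 206.
With the rebate, buyers effectively pay pb = ps − 38, where ps is the price sellers receive.
Demand in terms of ps becomes qd = 454 − 1.6(ps − 38) = 514.8 - 1.6ps. Setting this equal to supply: 514.8 - 1.6ps = -724 + 6ps, so ps = 163.
Buyers pay pb = 163 − 38 = 125; q' = -724 + 6·163 = 254.
The subsidy expands output by 254 − 206 = 48 past the efficient level; on those units the gap between marginal cost and willingness to pay runs from 0 up to 38.
DWL = ½ × 38 × 48 = 912.

Deadweight loss = £912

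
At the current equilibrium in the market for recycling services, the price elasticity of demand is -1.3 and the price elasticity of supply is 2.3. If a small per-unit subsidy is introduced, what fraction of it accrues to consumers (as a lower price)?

Consumer share = 23/36

For a small subsidy around the equilibrium, the benefit split depends on the relative slopes, which at a point are proportional to the elasticities.
Buyer share = εs/(εs + |εd|) = 2.3/(2.3 + 1.3) = 23/36; seller share = |εd|/(εs + |εd|) = 13/36.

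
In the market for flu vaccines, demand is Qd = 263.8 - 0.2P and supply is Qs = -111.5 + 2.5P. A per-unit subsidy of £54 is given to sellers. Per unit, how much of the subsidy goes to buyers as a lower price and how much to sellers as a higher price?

Buyers gain £50 per unit; sellers gain £4 per unit

Pre-subsidy: 263.8 - 0.2P = -111.5 + 2.5P gives P* = 139, Q* = 236.
With the subsidy, sellers receive Ps = Pb + 54 for each unit, where Pb is the price buyers pay.
Supply in terms of Pb becomes Qs = -111.5 + 2.5(Pb + 54) = 23.5 + 2.5Pb. Setting this equal to demand: 263.8 - 0.2Pb = 23.5 + 2.5Pb, so Pb = 89.
Sellers receive Ps = 89 + 54 = 143; Q' = 263.8 − 0.2·89 = 246.
Buyers' price falls by P* − Pb = 139 − 89 = 50; sellers' price rises by Ps − P* = 143 − 139 = 4.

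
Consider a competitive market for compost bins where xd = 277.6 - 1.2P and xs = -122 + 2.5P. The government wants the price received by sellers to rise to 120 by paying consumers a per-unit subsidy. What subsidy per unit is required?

Required subsidy s = 37 per unit

At a seller price of 120, quantity supplied is -122 + 2.5·120 = 178.
Buyers absorb 178 only when they pay Pb with 277.6 − 1.2·Pb = 178, i.e. Pb = 83.
s = Ps − Pb = 120 − 83 = 37.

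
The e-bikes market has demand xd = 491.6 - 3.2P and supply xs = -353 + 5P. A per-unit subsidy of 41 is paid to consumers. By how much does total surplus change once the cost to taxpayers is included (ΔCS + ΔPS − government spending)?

Pre-subsidy: 491.6 - 3.2P = -353 + 5P gives P* = 103, x* = 162.
With the rebate, buyers effectively pay Pb = Ps − 41, where Ps is the price sellers receive.
Demand in terms of Ps becomes xd = 491.6 − 3.2(Ps − 41) = 622.8 - 3.2Ps. Setting this equal to supply: 622.8 - 3.2Ps = -353 + 5Ps, so Ps = 119.
Buyers pay Pb = 119 − 41 = 78; x' = -353 + 5·119 = 242.
ΔCS = ½(162 + 242)(103 − 78) = 5050; ΔPS = ½(162 + 242)(119 − 103) = 3232.
Government spending = 41 × 242 = 9922.
Net change = 5050 + 3232 − 9922 = -1640. The loss equals the DWL triangle ½·41·80.

Net change in total surplus = -1640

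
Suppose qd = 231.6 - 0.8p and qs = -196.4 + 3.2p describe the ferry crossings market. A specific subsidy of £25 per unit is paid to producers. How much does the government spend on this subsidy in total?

Pre-subsidy: 231.6 - 0.8p = -196.4 + 3.2p gives p* = 107, q* = 146.
With the subsidy, sellers receive ps = pb + 25 for each unit, where pb is the price buyers pay.
Supply in terms of pb becomes qs = -196.4 + 3.2(pb + 25) = -116.4 + 3.2pb. Setting this equal to demand: 231.6 - 0.8pb = -116.4 + 3.2pb, so pb = 87.
Sellers receive ps = 87 + 25 = 112; q' = 231.6 − 0.8·87 = 162.
Government outlay = subsidy × quantity = 25 × 162 = 4050.

Government cost = £4050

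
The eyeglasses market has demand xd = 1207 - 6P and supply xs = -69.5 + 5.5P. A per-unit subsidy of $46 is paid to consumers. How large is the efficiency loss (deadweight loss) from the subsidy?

Deadweight loss = $3036

Pre-subsidy: 1207 - 6P = -69.5 + 5.5P gives P* = 111, x* = 541.
With the rebate, buyers effectively pay Pb = Ps − 46, where Ps is the price sellers receive.
Demand in terms of Ps becomes xd = 1207 − 6(Ps − 46) = 1483 - 6Ps. Setting this equal to supply: 1483 - 6Ps = -69.5 + 5.5Ps, so Ps = 135.
Buyers pay Pb = 135 − 46 = 89; x' = -69.5 + 5.5·135 = 673.
The subsidy expands output by 673 − 541 = 132 past the efficient level; on those units the gap between marginal cost and willingness to pay runs from 0 up to 46.
DWL = ½ × 46 × 132 = 3036.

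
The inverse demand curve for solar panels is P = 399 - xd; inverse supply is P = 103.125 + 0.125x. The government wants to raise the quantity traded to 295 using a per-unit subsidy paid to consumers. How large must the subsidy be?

At x = 295, from the demand curve buyers pay Pb = 399 − 1·295 = 104; from the supply curve sellers need Ps = 103.125 + 0.125·295 = 140.
The subsidy must fill the gap: s = Ps − Pb = 140 − 104 = 36.

Required subsidy s = 36 per unit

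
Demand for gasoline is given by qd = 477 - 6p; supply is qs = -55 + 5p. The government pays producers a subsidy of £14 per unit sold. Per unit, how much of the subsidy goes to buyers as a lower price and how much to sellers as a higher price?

Buyers gain 70/11 per unit; sellers gain 84/11 per unit

Pre-subsidy: 477 - 6p = -55 + 5p gives p* = 532/11, q* = 2055/11.
With the subsidy, sellers receive ps = pb + 14 for each unit, where pb is the price buyers pay.
Supply in terms of pb becomes qs = -55 + 5(pb + 14) = 15 + 5pb. Setting this equal to demand: 477 - 6pb = 15 + 5pb, so pb = 42.
Sellers receive ps = 42 + 14 = 56; q' = 477 − 6·42 = 225.
Buyers' price falls by p* − pb = 532/11 − 42 = 70/11; sellers' price rises by ps − p* = 56 − 532/11 = 84/11.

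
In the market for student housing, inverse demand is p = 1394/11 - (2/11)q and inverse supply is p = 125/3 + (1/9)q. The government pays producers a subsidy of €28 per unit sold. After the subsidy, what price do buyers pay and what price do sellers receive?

Pre-subsidy: 1394/11 - (2/11)q = 125/3 + (1/9)q gives q* = 8421/29 and p* = 2144/29.
With the subsidy, sellers receive ps = pb + 28 for each unit, where pb is the price buyers pay.
On the curves, pb = 1394/11 - (2/11)q and ps = 125/3 + (1/9)q; the wedge ps − pb = 28 gives 125/3 + (1/9)q − (1394/11 - (2/11)q) = 28, so q' = 11193/29.
Then pb = 1394/11 − (2/11)·(11193/29) = 1640/29 and ps = 125/3 + (1/9)·(11193/29) = 2452/29.

Buyers pay 1640/29; sellers receive 2452/29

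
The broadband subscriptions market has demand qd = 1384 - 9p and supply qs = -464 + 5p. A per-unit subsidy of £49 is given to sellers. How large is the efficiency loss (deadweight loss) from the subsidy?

Pre-subsidy: 1384 - 9p = -464 + 5p gives p* = 132, q* = 196.
With the subsidy, sellers receive ps = pb + 49 for each unit, where pb is the price buyers pay.
Supply in terms of pb becomes qs = -464 + 5(pb + 49) = -219 + 5pb. Setting this equal to demand: 1384 - 9pb = -219 + 5pb, so pb = 114.5.
Sellers receive ps = 114.5 + 49 = 163.5; q' = 1384 − 9·114.5 = 353.5.
The subsidy expands output by 353.5 − 196 = 157.5 past the efficient level; on those units the gap between marginal cost and willingness to pay runs from 0 up to 49.
DWL = ½ × 49 × 157.5 = 3858.75.

Deadweight loss = £3858.75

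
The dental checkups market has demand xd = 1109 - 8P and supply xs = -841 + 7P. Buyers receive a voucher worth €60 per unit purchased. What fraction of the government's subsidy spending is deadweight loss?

Pre-subsidy: 1109 - 8P = -841 + 7P gives P* = 130, x* = 69.
With the rebate, buyers effectively pay Pb = Ps − 60, where Ps is the price sellers receive.
Demand in terms of Ps becomes xd = 1109 − 8(Ps − 60) = 1589 - 8Ps. Setting this equal to supply: 1589 - 8Ps = -841 + 7Ps, so Ps = 162.
Buyers pay Pb = 162 − 60 = 102; x' = -841 + 7·162 = 293.
ΔCS = ½(69 + 293)(130 − 102) = 5068; ΔPS = ½(69 + 293)(162 − 130) = 5792.
Government spending = 60 × 293 = 17580.
DWL = ½ × 60 × (293 − 69) = 6720; fraction = 6720 / 17580 = 112/293.

DWL / government spending = 112/293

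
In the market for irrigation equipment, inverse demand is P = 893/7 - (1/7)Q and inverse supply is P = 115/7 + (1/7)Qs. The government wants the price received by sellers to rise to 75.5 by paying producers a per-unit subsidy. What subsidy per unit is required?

Required subsidy s = 7 per unit

At a seller price of 75.5, quantity supplied is -115 + 7·75.5 = 413.5.
Buyers absorb 413.5 only when they pay Pb = 893/7 − (1/7)·413.5 = 68.5.
s = Ps − Pb = 75.5 − 68.5 = 7.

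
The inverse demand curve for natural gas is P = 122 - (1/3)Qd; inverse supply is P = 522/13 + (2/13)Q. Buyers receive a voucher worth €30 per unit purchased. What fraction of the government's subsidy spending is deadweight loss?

DWL / government spending = 195/1454

Pre-subsidy: 122 - (1/3)Q = 522/13 + (2/13)Q gives Q* = 168 and P* = 66.
With the rebate, buyers effectively pay Pb = Ps − 30, where Ps is the price sellers receive.
On the curves, Pb = 122 - (1/3)Q and Ps = 522/13 + (2/13)Q; the wedge Ps − Pb = 30 gives 522/13 + (2/13)Q − (122 - (1/3)Q) = 30, so Q' = 4362/19.
Then Pb = 122 − (1/3)·(4362/19) = 864/19 and Ps = 522/13 + (2/13)·(4362/19) = 1434/19.
ΔCS = ½(168 + 4362/19)(66 − 864/19) = 1473030/361; ΔPS = ½(168 + 4362/19)(1434/19 − 66) = 679860/361.
Government spending = 30 × 4362/19 = 130860/19.
DWL = ½ × 30 × (4362/19 − 168) = 17550/19; fraction = (17550/19) / (130860/19) = 195/1454.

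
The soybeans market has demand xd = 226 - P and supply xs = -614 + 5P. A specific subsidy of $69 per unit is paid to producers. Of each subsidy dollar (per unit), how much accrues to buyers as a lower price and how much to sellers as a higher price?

Pre-subsidy: 226 - P = -614 + 5P gives P* = 140, x* = 86.
With the subsidy, sellers receive Ps = Pb + 69 for each unit, where Pb is the price buyers pay.
Supply in terms of Pb becomes xs = -614 + 5(Pb + 69) = -269 + 5Pb. Setting this equal to demand: 226 - Pb = -269 + 5Pb, so Pb = 82.5.
Sellers receive Ps = 82.5 + 69 = 151.5; x' = 226 − 1·82.5 = 143.5.
Buyers' price falls by P* − Pb = 140 − 82.5 = 57.5; sellers' price rises by Ps − P* = 151.5 − 140 = 11.5.

Buyers gain $57.5 per unit; sellers gain $11.5 per unit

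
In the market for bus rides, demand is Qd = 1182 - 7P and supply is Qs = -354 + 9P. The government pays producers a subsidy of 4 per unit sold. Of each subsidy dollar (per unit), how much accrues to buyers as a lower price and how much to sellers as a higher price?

Buyers gain 2.25 per unit; sellers gain 1.75 per unit

Pre-subsidy: 1182 - 7P = -354 + 9P gives P* = 96, Q* = 510.
With the subsidy, sellers receive Ps = Pb + 4 for each unit, where Pb is the price buyers pay.
Supply in terms of Pb becomes Qs = -354 + 9(Pb + 4) = -318 + 9Pb. Setting this equal to demand: 1182 - 7Pb = -318 + 9Pb, so Pb = 93.75.
Sellers receive Ps = 93.75 + 4 = 97.75; Q' = 1182 − 7·93.75 = 525.75.
Buyers' price falls by P* − Pb = 96 − 93.75 = 2.25; sellers' price rises by Ps − P* = 97.75 − 96 = 1.75.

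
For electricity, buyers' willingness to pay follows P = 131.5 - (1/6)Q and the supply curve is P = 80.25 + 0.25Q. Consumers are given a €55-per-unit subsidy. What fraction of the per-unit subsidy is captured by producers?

Producer share = 0.6

Pre-subsidy: 131.5 - (1/6)Q = 80.25 + 0.25Q gives Q* = 123 and P* = 111.
With the rebate, buyers effectively pay Pb = Ps − 55, where Ps is the price sellers receive.
On the curves, Pb = 131.5 - (1/6)Q and Ps = 80.25 + 0.25Q; the wedge Ps − Pb = 55 gives 80.25 + 0.25Q − (131.5 - (1/6)Q) = 55, so Q' = 255.
Then Pb = 131.5 − (1/6)·255 = 89 and Ps = 80.25 + 0.25·255 = 144.
Buyers' price falls by P* − Pb = 111 − 89 = 22; sellers' price rises by Ps − P* = 144 − 111 = 33.
So producers capture 33/55 = 0.6 of each unit of subsidy.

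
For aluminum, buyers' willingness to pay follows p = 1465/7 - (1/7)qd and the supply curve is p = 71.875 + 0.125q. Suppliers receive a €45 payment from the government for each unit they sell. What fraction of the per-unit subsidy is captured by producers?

Pre-subsidy: 1465/7 - (1/7)q = 71.875 + 0.125q gives q* = 513 and p* = 136.
With the subsidy, sellers receive ps = pb + 45 for each unit, where pb is the price buyers pay.
On the curves, pb = 1465/7 - (1/7)q and ps = 71.875 + 0.125q; the wedge ps − pb = 45 gives 71.875 + 0.125q − (1465/7 - (1/7)q) = 45, so q' = 681.
Then pb = 1465/7 − (1/7)·681 = 112 and ps = 71.875 + 0.125·681 = 157.
Buyers' price falls by p* − pb = 136 − 112 = 24; sellers' price rises by ps − p* = 157 − 136 = 21.
So producers capture 21/45 = 7/15 of each unit of subsidy.

Producer share = 7/15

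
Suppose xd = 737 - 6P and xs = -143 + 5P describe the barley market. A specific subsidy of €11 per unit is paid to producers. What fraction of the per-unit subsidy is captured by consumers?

Consumer share = 5/11

Pre-subsidy: 737 - 6P = -143 + 5P gives P* = 80, x* = 257.
With the subsidy, sellers receive Ps = Pb + 11 for each unit, where Pb is the price buyers pay.
Supply in terms of Pb becomes xs = -143 + 5(Pb + 11) = -88 + 5Pb. Setting this equal to demand: 737 - 6Pb = -88 + 5Pb, so Pb = 75.
Sellers receive Ps = 75 + 11 = 86; x' = 737 − 6·75 = 287.
Buyers' price falls by P* − Pb = 80 − 75 = 5; sellers' price rises by Ps − P* = 86 − 80 = 6.
So consumers capture 5/11 = 5/11 of each unit of subsidy.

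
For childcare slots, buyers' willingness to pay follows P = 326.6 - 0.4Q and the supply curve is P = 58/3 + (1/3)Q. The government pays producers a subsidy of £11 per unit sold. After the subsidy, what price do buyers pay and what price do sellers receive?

Buyers pay £153; sellers receive £164

Pre-subsidy: 326.6 - 0.4Q = 58/3 + (1/3)Q gives Q* = 419 and P* = 159.
With the subsidy, sellers receive Ps = Pb + 11 for each unit, where Pb is the price buyers pay.
On the curves, Pb = 326.6 - 0.4Q and Ps = 58/3 + (1/3)Q; the wedge Ps − Pb = 11 gives 58/3 + (1/3)Q − (326.6 - 0.4Q) = 11, so Q' = 434.
Then Pb = 326.6 − 0.4·434 = 153 and Ps = 58/3 + (1/3)·434 = 164.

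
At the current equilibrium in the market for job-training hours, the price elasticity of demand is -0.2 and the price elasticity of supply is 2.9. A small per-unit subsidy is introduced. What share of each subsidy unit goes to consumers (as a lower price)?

For a small subsidy around the equilibrium, the benefit split depends on the relative slopes, which at a point are proportional to the elasticities.
Buyer share = εs/(εs + |εd|) = 2.9/(2.9 + 0.2) = 29/31; seller share = |εd|/(εs + |εd|) = 2/31.

Consumer share = 29/31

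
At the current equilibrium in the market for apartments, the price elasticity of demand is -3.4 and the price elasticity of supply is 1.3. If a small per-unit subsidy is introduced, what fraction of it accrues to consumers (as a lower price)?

Consumer share = 13/47

For a small subsidy around the equilibrium, the benefit split depends on the relative slopes, which at a point are proportional to the elasticities.
Buyer share = εs/(εs + |εd|) = 1.3/(1.3 + 3.4) = 13/47; seller share = |εd|/(εs + |εd|) = 34/47.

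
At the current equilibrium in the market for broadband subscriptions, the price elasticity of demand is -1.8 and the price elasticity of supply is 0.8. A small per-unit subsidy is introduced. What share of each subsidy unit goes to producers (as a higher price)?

Producer share = 9/13

For a small subsidy around the equilibrium, the benefit split depends on the relative slopes, which at a point are proportional to the elasticities.
Buyer share = εs/(εs + |εd|) = 0.8/(0.8 + 1.8) = 4/13; seller share = |εd|/(εs + |εd|) = 9/13.
So producers capture 9/13 of the subsidy.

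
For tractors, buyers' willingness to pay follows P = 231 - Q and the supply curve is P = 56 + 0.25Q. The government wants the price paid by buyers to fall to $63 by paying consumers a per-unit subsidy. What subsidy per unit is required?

Required subsidy s = $35 per unit

At a buyer price of 63, quantity demanded is 231 − 1·63 = 168.
Sellers supply 168 only when they receive Ps = 56 + 0.25·168 = 98.
s = Ps − Pb = 98 − 63 = 35.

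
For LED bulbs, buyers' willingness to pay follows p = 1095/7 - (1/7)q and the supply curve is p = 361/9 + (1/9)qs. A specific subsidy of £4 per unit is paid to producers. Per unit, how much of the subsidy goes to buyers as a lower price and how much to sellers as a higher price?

Buyers gain £2.25 per unit; sellers gain £1.75 per unit

Pre-subsidy: 1095/7 - (1/7)q = 361/9 + (1/9)q gives q* = 458 and p* = 91.
With the subsidy, sellers receive ps = pb + 4 for each unit, where pb is the price buyers pay.
On the curves, pb = 1095/7 - (1/7)q and ps = 361/9 + (1/9)q; the wedge ps − pb = 4 gives 361/9 + (1/9)q − (1095/7 - (1/7)q) = 4, so q' = 473.75.
Then pb = 1095/7 − (1/7)·473.75 = 88.75 and ps = 361/9 + (1/9)·473.75 = 92.75.
Buyers' price falls by p* − pb = 91 − 88.75 = 2.25; sellers' price rises by ps − p* = 92.75 − 91 = 1.75.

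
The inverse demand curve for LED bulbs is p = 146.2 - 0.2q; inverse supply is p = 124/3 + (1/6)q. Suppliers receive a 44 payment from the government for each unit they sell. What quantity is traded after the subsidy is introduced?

Pre-subsidy: 146.2 - 0.2q = 124/3 + (1/6)q gives q* = 286 and p* = 89.
With the subsidy, sellers receive ps = pb + 44 for each unit, where pb is the price buyers pay.
On the curves, pb = 146.2 - 0.2q and ps = 124/3 + (1/6)q; the wedge ps − pb = 44 gives 124/3 + (1/6)q − (146.2 - 0.2q) = 44, so q' = 406.
Then pb = 146.2 − 0.2·406 = 65 and ps = 124/3 + (1/6)·406 = 109.

q' = 406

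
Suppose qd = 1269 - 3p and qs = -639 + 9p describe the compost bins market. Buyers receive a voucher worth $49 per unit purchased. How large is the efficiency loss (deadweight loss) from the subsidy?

Pre-subsidy: 1269 - 3p = -639 + 9p gives p* = 159, q* = 792.
With the rebate, buyers effectively pay pb = ps − 49, where ps is the price sellers receive.
Demand in terms of ps becomes qd = 1269 − 3(ps − 49) = 1416 - 3ps. Setting this equal to supply: 1416 - 3ps = -639 + 9ps, so ps = 171.25.
Buyers pay pb = 171.25 − 49 = 122.25; q' = -639 + 9·171.25 = 902.25.
The subsidy expands output by 902.25 − 792 = 110.25 past the efficient level; on those units the gap between marginal cost and willingness to pay runs from 0 up to 49.
DWL = ½ × 49 × 110.25 = 2701.125.

Deadweight loss = $2701.125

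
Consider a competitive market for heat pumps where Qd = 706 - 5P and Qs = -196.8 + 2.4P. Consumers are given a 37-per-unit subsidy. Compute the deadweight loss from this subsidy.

Deadweight loss = 1110

Pre-subsidy: 706 - 5P = -196.8 + 2.4P gives P* = 122, Q* = 96.
With the rebate, buyers effectively pay Pb = Ps − 37, where Ps is the price sellers receive.
Demand in terms of Ps becomes Qd = 706 − 5(Ps − 37) = 891 - 5Ps. Setting this equal to supply: 891 - 5Ps = -196.8 + 2.4Ps, so Ps = 147.
Buyers pay Pb = 147 − 37 = 110; Q' = -196.8 + 2.4·147 = 156.
The subsidy expands output by 156 − 96 = 60 past the efficient level; on those units the gap between marginal cost and willingness to pay runs from 0 up to 37.
DWL = ½ × 37 × 60 = 1110.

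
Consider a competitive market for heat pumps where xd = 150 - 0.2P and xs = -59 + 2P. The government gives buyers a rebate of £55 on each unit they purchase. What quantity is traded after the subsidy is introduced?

x' = 141

Pre-subsidy: 150 - 0.2P = -59 + 2P gives P* = 95, x* = 131.
With the rebate, buyers effectively pay Pb = Ps − 55, where Ps is the price sellers receive.
Demand in terms of Ps becomes xd = 150 − 0.2(Ps − 55) = 161 - 0.2Ps. Setting this equal to supply: 161 - 0.2Ps = -59 + 2Ps, so Ps = 100.
Buyers pay Pb = 100 − 55 = 45; x' = -59 + 2·100 = 141.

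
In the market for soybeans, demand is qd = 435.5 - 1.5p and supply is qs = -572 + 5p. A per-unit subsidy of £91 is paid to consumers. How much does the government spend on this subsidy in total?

Pre-subsidy: 435.5 - 1.5p = -572 + 5p gives p* = 155, q* = 203.
With the rebate, buyers effectively pay pb = ps − 91, where ps is the price sellers receive.
Demand in terms of ps becomes qd = 435.5 − 1.5(ps − 91) = 572 - 1.5ps. Setting this equal to supply: 572 - 1.5ps = -572 + 5ps, so ps = 176.
Buyers pay pb = 176 − 91 = 85; q' = -572 + 5·176 = 308.
Government outlay = subsidy × quantity = 91 × 308 = 28028.

Government cost = £28028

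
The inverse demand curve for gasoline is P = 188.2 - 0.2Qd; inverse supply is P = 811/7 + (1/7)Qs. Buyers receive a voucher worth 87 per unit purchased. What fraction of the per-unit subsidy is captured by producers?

Producer share = 5/12

Pre-subsidy: 188.2 - 0.2Q = 811/7 + (1/7)Q gives Q* = 211 and P* = 146.
With the rebate, buyers effectively pay Pb = Ps − 87, where Ps is the price sellers receive.
On the curves, Pb = 188.2 - 0.2Q and Ps = 811/7 + (1/7)Q; the wedge Ps − Pb = 87 gives 811/7 + (1/7)Q − (188.2 - 0.2Q) = 87, so Q' = 464.75.
Then Pb = 188.2 − 0.2·464.75 = 95.25 and Ps = 811/7 + (1/7)·464.75 = 182.25.
Buyers' price falls by P* − Pb = 146 − 95.25 = 50.75; sellers' price rises by Ps − P* = 182.25 − 146 = 36.25.
So producers capture 36.25/87 = 5/12 of each unit of subsidy.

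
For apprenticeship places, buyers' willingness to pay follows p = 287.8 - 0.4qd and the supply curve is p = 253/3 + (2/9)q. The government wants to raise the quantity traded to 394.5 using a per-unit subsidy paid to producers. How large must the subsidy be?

Required subsidy s = 42 per unit

At q = 394.5, from the demand curve buyers pay pb = 287.8 − 0.4·394.5 = 130; from the supply curve sellers need ps = 253/3 + (2/9)·394.5 = 172.
The subsidy must fill the gap: s = ps − pb = 172 − 130 = 42.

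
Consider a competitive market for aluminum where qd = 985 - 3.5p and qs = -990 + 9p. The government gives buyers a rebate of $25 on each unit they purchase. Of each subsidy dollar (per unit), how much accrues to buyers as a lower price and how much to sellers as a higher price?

Buyers gain $18 per unit; sellers gain $7 per unit

Pre-subsidy: 985 - 3.5p = -990 + 9p gives p* = 158, q* = 432.
With the rebate, buyers effectively pay pb = ps − 25, where ps is the price sellers receive.
Demand in terms of ps becomes qd = 985 − 3.5(ps − 25) = 1072.5 - 3.5ps. Setting this equal to supply: 1072.5 - 3.5ps = -990 + 9ps, so ps = 165.
Buyers pay pb = 165 − 25 = 140; q' = -990 + 9·165 = 495.
Buyers' price falls by p* − pb = 158 − 140 = 18; sellers' price rises by ps − p* = 165 − 158 = 7.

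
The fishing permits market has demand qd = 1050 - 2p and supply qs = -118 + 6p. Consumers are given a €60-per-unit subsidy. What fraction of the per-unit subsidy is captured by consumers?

Consumer share = 0.75

Pre-subsidy: 1050 - 2p = -118 + 6p gives p* = 146, q* = 758.
With the rebate, buyers effectively pay pb = ps − 60, where ps is the price sellers receive.
Demand in terms of ps becomes qd = 1050 − 2(ps − 60) = 1170 - 2ps. Setting this equal to supply: 1170 - 2ps = -118 + 6ps, so ps = 161.
Buyers pay pb = 161 − 60 = 101; q' = -118 + 6·161 = 848.
Buyers' price falls by p* − pb = 146 − 101 = 45; sellers' price rises by ps − p* = 161 − 146 = 15.
So consumers capture 45/60 = 0.75 of each unit of subsidy.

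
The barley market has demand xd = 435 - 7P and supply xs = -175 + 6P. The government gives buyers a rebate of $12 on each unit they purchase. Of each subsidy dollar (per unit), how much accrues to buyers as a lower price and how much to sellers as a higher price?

Buyers gain 72/13 per unit; sellers gain 84/13 per unit

Pre-subsidy: 435 - 7P = -175 + 6P gives P* = 610/13, x* = 1385/13.
With the rebate, buyers effectively pay Pb = Ps − 12, where Ps is the price sellers receive.
Demand in terms of Ps becomes xd = 435 − 7(Ps − 12) = 519 - 7Ps. Setting this equal to supply: 519 - 7Ps = -175 + 6Ps, so Ps = 694/13.
Buyers pay Pb = 694/13 − 12 = 538/13; x' = -175 + 6·(694/13) = 1889/13.
Buyers' price falls by P* − Pb = 610/13 − 538/13 = 72/13; sellers' price rises by Ps − P* = 694/13 − 610/13 = 84/13.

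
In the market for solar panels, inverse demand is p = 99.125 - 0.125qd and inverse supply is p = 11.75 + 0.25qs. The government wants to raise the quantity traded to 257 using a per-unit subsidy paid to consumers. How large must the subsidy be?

Required subsidy s = 9 per unit

At q = 257, from the demand curve buyers pay pb = 99.125 − 0.125·257 = 67; from the supply curve sellers need ps = 11.75 + 0.25·257 = 76.
The subsidy must fill the gap: s = ps − pb = 76 − 67 = 9.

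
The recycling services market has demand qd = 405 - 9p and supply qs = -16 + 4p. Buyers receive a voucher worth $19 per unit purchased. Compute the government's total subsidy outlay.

Government cost = 41040/13

Pre-subsidy: 405 - 9p = -16 + 4p gives p* = 421/13, q* = 1476/13.
With the rebate, buyers effectively pay pb = ps − 19, where ps is the price sellers receive.
Demand in terms of ps becomes qd = 405 − 9(ps − 19) = 576 - 9ps. Setting this equal to supply: 576 - 9ps = -16 + 4ps, so ps = 592/13.
Buyers pay pb = 592/13 − 19 = 345/13; q' = -16 + 4·(592/13) = 2160/13.
Government outlay = subsidy × quantity = 19 × 2160/13 = 41040/13.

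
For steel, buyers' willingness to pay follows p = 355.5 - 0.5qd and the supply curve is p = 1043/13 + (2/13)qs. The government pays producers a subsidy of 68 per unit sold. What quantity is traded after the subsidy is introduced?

q' = 525

Pre-subsidy: 355.5 - 0.5q = 1043/13 + (2/13)q gives q* = 421 and p* = 145.
With the subsidy, sellers receive ps = pb + 68 for each unit, where pb is the price buyers pay.
On the curves, pb = 355.5 - 0.5q and ps = 1043/13 + (2/13)q; the wedge ps − pb = 68 gives 1043/13 + (2/13)q − (355.5 - 0.5q) = 68, so q' = 525.
Then pb = 355.5 − 0.5·525 = 93 and ps = 1043/13 + (2/13)·525 = 161.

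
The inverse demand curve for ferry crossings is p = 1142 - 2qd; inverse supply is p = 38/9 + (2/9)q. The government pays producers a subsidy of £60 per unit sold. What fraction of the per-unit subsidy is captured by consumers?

Pre-subsidy: 1142 - 2q = 38/9 + (2/9)q gives q* = 512 and p* = 118.
With the subsidy, sellers receive ps = pb + 60 for each unit, where pb is the price buyers pay.
On the curves, pb = 1142 - 2q and ps = 38/9 + (2/9)q; the wedge ps − pb = 60 gives 38/9 + (2/9)q − (1142 - 2q) = 60, so q' = 539.
Then pb = 1142 − 2·539 = 64 and ps = 38/9 + (2/9)·539 = 124.
Buyers' price falls by p* − pb = 118 − 64 = 54; sellers' price rises by ps − p* = 124 − 118 = 6.
So consumers capture 54/60 = 0.9 of each unit of subsidy.

Consumer share = 0.9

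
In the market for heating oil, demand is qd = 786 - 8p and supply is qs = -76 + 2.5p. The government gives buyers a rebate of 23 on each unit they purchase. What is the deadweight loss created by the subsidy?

Deadweight loss = 10580/21

Pre-subsidy: 786 - 8p = -76 + 2.5p gives p* = 1724/21, q* = 2714/21.
With the rebate, buyers effectively pay pb = ps − 23, where ps is the price sellers receive.
Demand in terms of ps becomes qd = 786 − 8(ps − 23) = 970 - 8ps. Setting this equal to supply: 970 - 8ps = -76 + 2.5ps, so ps = 2092/21.
Buyers pay pb = 2092/21 − 23 = 1609/21; q' = -76 + 2.5·(2092/21) = 3634/21.
The subsidy expands output by 3634/21 − 2714/21 = 920/21 past the efficient level; on those units the gap between marginal cost and willingness to pay runs from 0 up to 23.
DWL = ½ × 23 × 920/21 = 10580/21.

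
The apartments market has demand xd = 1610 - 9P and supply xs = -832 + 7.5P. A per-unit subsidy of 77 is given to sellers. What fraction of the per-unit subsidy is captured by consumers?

Consumer share = 5/11

Pre-subsidy: 1610 - 9P = -832 + 7.5P gives P* = 148, x* = 278.
With the subsidy, sellers receive Ps = Pb + 77 for each unit, where Pb is the price buyers pay.
Supply in terms of Pb becomes xs = -832 + 7.5(Pb + 77) = -254.5 + 7.5Pb. Setting this equal to demand: 1610 - 9Pb = -254.5 + 7.5Pb, so Pb = 113.
Sellers receive Ps = 113 + 77 = 190; x' = 1610 − 9·113 = 593.
Buyers' price falls by P* − Pb = 148 − 113 = 35; sellers' price rises by Ps − P* = 190 − 148 = 42.
So consumers capture 35/77 = 5/11 of each unit of subsidy.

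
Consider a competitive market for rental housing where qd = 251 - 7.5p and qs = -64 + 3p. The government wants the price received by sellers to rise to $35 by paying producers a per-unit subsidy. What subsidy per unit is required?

Required subsidy s = $7 per unit

At a seller price of 35, quantity supplied is -64 + 3·35 = 41.
Buyers absorb 41 only when they pay pb with 251 − 7.5·pb = 41, i.e. pb = 28.
s = ps − pb = 35 − 28 = 7.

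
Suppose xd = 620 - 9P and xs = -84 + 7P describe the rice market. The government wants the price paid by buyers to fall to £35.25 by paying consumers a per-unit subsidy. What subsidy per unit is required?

Required subsidy s = £20 per unit

At a buyer price of 35.25, quantity demanded is 620 − 9·35.25 = 302.75.
Sellers supply 302.75 only when they receive Ps with -84 + 7·Ps = 302.75, i.e. Ps = 55.25.
s = Ps − Pb = 55.25 − 35.25 = 20.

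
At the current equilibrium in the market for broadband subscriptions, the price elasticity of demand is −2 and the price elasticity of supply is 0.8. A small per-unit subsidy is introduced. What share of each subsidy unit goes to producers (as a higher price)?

Producer share = 5/7

For a small subsidy around the equilibrium, the benefit split depends on the relative slopes, which at a point are proportional to the elasticities.
Buyer share = εs/(εs + |εd|) = 0.8/(0.8 + 2) = 2/7; seller share = |εd|/(εs + |εd|) = 5/7.
So producers capture 5/7 of the subsidy.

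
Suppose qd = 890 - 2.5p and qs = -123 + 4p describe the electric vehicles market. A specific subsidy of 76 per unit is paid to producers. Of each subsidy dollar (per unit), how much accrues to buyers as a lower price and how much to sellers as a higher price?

Pre-subsidy: 890 - 2.5p = -123 + 4p gives p* = 2026/13, q* = 6505/13.
With the subsidy, sellers receive ps = pb + 76 for each unit, where pb is the price buyers pay.
Supply in terms of pb becomes qs = -123 + 4(pb + 76) = 181 + 4pb. Setting this equal to demand: 890 - 2.5pb = 181 + 4pb, so pb = 1418/13.
Sellers receive ps = 1418/13 + 76 = 2406/13; q' = 890 − 2.5·(1418/13) = 8025/13.
Buyers' price falls by p* − pb = 2026/13 − 1418/13 = 608/13; sellers' price rises by ps − p* = 2406/13 − 2026/13 = 380/13.

Buyers gain 608/13 per unit; sellers gain 380/13 per unit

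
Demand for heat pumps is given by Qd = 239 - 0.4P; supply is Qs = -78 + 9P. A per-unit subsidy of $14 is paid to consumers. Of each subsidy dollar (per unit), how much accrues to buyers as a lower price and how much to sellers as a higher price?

Buyers gain 630/47 per unit; sellers gain 28/47 per unit

Pre-subsidy: 239 - 0.4P = -78 + 9P gives P* = 1585/47, Q* = 10599/47.
With the rebate, buyers effectively pay Pb = Ps − 14, where Ps is the price sellers receive.
Demand in terms of Ps becomes Qd = 239 − 0.4(Ps − 14) = 244.6 - 0.4Ps. Setting this equal to supply: 244.6 - 0.4Ps = -78 + 9Ps, so Ps = 1613/47.
Buyers pay Pb = 1613/47 − 14 = 955/47; Q' = -78 + 9·(1613/47) = 10851/47.
Buyers' price falls by P* − Pb = 1585/47 − 955/47 = 630/47; sellers' price rises by Ps − P* = 1613/47 − 1585/47 = 28/47.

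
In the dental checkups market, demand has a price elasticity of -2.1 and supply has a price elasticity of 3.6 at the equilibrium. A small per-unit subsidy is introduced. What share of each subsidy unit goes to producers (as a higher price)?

For a small subsidy around the equilibrium, the benefit split depends on the relative slopes, which at a point are proportional to the elasticities.
Buyer share = εs/(εs + |εd|) = 3.6/(3.6 + 2.1) = 12/19; seller share = |εd|/(εs + |εd|) = 7/19.
So producers capture 7/19 of the subsidy.

Producer share = 7/19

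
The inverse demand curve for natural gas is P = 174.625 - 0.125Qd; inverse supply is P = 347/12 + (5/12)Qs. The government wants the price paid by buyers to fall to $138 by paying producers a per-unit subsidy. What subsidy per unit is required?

Required subsidy s = $13 per unit

At a buyer price of 138, quantity demanded is 1397 − 8·138 = 293.
Sellers supply 293 only when they receive Ps = 347/12 + (5/12)·293 = 151.
s = Ps − Pb = 151 − 138 = 13.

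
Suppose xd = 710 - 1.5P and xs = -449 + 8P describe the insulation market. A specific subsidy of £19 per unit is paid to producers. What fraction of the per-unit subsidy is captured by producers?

Pre-subsidy: 710 - 1.5P = -449 + 8P gives P* = 122, x* = 527.
With the subsidy, sellers receive Ps = Pb + 19 for each unit, where Pb is the price buyers pay.
Supply in terms of Pb becomes xs = -449 + 8(Pb + 19) = -297 + 8Pb. Setting this equal to demand: 710 - 1.5Pb = -297 + 8Pb, so Pb = 106.
Sellers receive Ps = 106 + 19 = 125; x' = 710 − 1.5·106 = 551.
Buyers' price falls by P* − Pb = 122 − 106 = 16; sellers' price rises by Ps − P* = 125 − 122 = 3.
So producers capture 3/19 = 3/19 of each unit of subsidy.

Producer share = 3/19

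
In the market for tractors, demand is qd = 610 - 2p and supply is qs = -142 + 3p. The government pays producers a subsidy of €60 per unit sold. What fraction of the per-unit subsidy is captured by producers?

Producer share = 0.4

Pre-subsidy: 610 - 2p = -142 + 3p gives p* = 150.4, q* = 309.2.
With the subsidy, sellers receive ps = pb + 60 for each unit, where pb is the price buyers pay.
Supply in terms of pb becomes qs = -142 + 3(pb + 60) = 38 + 3pb. Setting this equal to demand: 610 - 2pb = 38 + 3pb, so pb = 114.4.
Sellers receive ps = 114.4 + 60 = 174.4; q' = 610 − 2·114.4 = 381.2.
Buyers' price falls by p* − pb = 150.4 − 114.4 = 36; sellers' price rises by ps − p* = 174.4 − 150.4 = 24.
So producers capture 24/60 = 0.4 of each unit of subsidy.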